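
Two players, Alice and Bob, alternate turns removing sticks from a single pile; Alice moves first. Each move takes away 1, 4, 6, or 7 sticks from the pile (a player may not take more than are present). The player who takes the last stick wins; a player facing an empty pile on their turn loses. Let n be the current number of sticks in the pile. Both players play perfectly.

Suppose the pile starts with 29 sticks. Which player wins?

Label each position W (a win for the player to move) or L (a loss). A position with no legal move is L; any other position is W exactly when some move reaches an L, and L when every move reaches a W.
n=0: no move → L
n=1: →0(L), so W
n=2: →1(W) only, which is W, so L
n=3: →2(L), so W
n=4: →0(L), so W
n=5: →4(W), 1(W) — all W, so L
n=6: →5(L), so W
n=7: →0(L), so W
n=8: →2(L), so W
n=9: →5(L), so W
n=10: →9(W), 6(W), 4(W), 3(W) — all W, so L
n=11: →10(L), so W
n=12: →5(L), so W
n=13: →12(W), 9(W), 7(W), 6(W) — all W, so L
n=14: →13(L), so W
n=15: →14(W), 11(W), 9(W), 8(W) — all W, so L
n=16: →15(L), so W
n=17: →13(L), so W
n=18: →17(W), 14(W), 12(W), 11(W) — all W, so L
n=19: →18(L), so W
n=20: →13(L), so W
n=21: →15(L), so W
n=22: →18(L), so W
n=23: →22(W), 19(W), 17(W), 16(W) — all W, so L
n=24: →23(L), so W
n=25: →18(L), so W
n=26: →25(W), 22(W), 20(W), 19(W) — all W, so L
n=27: →26(L), so W
n=28: →27(W), 24(W), 22(W), 21(W) — all W, so L
n=29: →28(L), so W
The starting position 29 is W: Alice should remove 1, leaving 28, handing over an L position.

Alice wins.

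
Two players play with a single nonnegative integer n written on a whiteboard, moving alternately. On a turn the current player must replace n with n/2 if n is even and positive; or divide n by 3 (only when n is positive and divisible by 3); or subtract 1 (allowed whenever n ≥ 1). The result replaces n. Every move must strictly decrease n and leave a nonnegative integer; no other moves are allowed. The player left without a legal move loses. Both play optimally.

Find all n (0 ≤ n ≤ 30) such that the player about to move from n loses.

Positions with no move are L. A position that does have a move is losing for the player to move precisely when every available move leads to a winning position for the opponent. Fill in the labels:
n=0: no move → L
n=1: W (go to 0, an L position)
n=2: L (sole option 1(W) is W)
n=3: W (go to 2, an L position)
n=4: W (go to 2, an L position)
n=5: L (sole option 4(W) is W)
n=6: W (go to 2, an L position)
n=7: L (sole option 6(W) is W)
n=8: W (go to 7, an L position)
n=9: L (options 3(W), 8(W) are all W)
n=10: W (go to 5, an L position)
n=11: L (sole option 10(W) is W)
n=12: W (go to 11, an L position)
n=13: L (sole option 12(W) is W)
n=14: W (go to 7, an L position)
n=15: W (go to 5, an L position)
n=16: L (options 8(W), 15(W) are all W)
n=17: W (go to 16, an L position)
n=18: W (go to 9, an L position)
n=19: L (sole option 18(W) is W)
n=20: W (go to 19, an L position)
n=21: W (go to 7, an L position)
n=22: W (go to 11, an L position)
n=23: L (sole option 22(W) is W)
n=24: W (go to 23, an L position)
n=25: L (sole option 24(W) is W)
n=26: W (go to 13, an L position)
n=27: W (go to 9, an L position)
n=28: L (options 14(W), 27(W) are all W)
n=29: W (go to 28, an L position)
n=30: L (options 10(W), 15(W), 29(W) are all W)
Reading off the rows marked L gives the requested list; there are 13 such values of n.

0, 2, 5, 7, 9, 11, 13, 16, 19, 23, 25, 28, 30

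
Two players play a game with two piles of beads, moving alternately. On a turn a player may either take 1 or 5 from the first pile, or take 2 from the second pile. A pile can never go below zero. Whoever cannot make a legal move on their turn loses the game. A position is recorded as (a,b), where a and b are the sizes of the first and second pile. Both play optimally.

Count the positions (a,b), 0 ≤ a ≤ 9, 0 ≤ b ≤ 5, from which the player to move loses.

Work bottom-up. With no move the player to move loses. Otherwise the position is W if at least one move leads to an L position for the opponent, and L if every move leads to a W.
Every move lowers a or b (never raises either), so fill the grid row by row in increasing a, and left to right within a row: each cell's successors are then already labelled.
      b=0  b=1  b=2  b=3  b=4  b=5
a=0:    L    L    W    W    L    L
a=1:    W    W    L    L    W    W
a=2:    L    L    W    W    L    L
a=3:    W    W    L    L    W    W
a=4:    L    L    W    W    L    L
a=5:    W    W    L    L    W    W
a=6:    L    L    W    W    L    L
a=7:    W    W    L    L    W    W
a=8:    L    L    W    W    L    L
a=9:    W    W    L    L    W    W
Cells with no legal move (terminal, hence L): (0,0), (0,1).
The remaining L cells, each justified by listing all of its moves:
(0,4): the only move is to (0,2)(W), a W ⇒ L
(0,5): the only move is to (0,3)(W), a W ⇒ L
(1,2): moves to (0,2)(W), (1,0)(W); every one is W ⇒ L
(1,3): moves to (0,3)(W), (1,1)(W); every one is W ⇒ L
(2,0): the only move is to (1,0)(W), a W ⇒ L
(2,1): the only move is to (1,1)(W), a W ⇒ L
(2,4): moves to (1,4)(W), (2,2)(W); every one is W ⇒ L
(2,5): moves to (1,5)(W), (2,3)(W); every one is W ⇒ L
(3,2): moves to (2,2)(W), (3,0)(W); every one is W ⇒ L
(3,3): moves to (2,3)(W), (3,1)(W); every one is W ⇒ L
(4,0): the only move is to (3,0)(W), a W ⇒ L
(4,1): the only move is to (3,1)(W), a W ⇒ L
(4,4): moves to (3,4)(W), (4,2)(W); every one is W ⇒ L
(4,5): moves to (3,5)(W), (4,3)(W); every one is W ⇒ L
(5,2): moves to (4,2)(W), (0,2)(W), (5,0)(W); every one is W ⇒ L
(5,3): moves to (4,3)(W), (0,3)(W), (5,1)(W); every one is W ⇒ L
(6,0): moves to (5,0)(W), (1,0)(W); every one is W ⇒ L
(6,1): moves to (5,1)(W), (1,1)(W); every one is W ⇒ L
(6,4): moves to (5,4)(W), (1,4)(W), (6,2)(W); every one is W ⇒ L
(6,5): moves to (5,5)(W), (1,5)(W), (6,3)(W); every one is W ⇒ L
(7,2): moves to (6,2)(W), (2,2)(W), (7,0)(W); every one is W ⇒ L
(7,3): moves to (6,3)(W), (2,3)(W), (7,1)(W); every one is W ⇒ L
(8,0): moves to (7,0)(W), (3,0)(W); every one is W ⇒ L
(8,1): moves to (7,1)(W), (3,1)(W); every one is W ⇒ L
(8,4): moves to (7,4)(W), (3,4)(W), (8,2)(W); every one is W ⇒ L
(8,5): moves to (7,5)(W), (3,5)(W), (8,3)(W); every one is W ⇒ L
(9,2): moves to (8,2)(W), (4,2)(W), (9,0)(W); every one is W ⇒ L
(9,3): moves to (8,3)(W), (4,3)(W), (9,1)(W); every one is W ⇒ L
Every other cell has at least one move into one of the L cells above, so it is W.
L cells per row: a=0: 4, a=1: 2, a=2: 4, a=3: 2, a=4: 4, a=5: 2, a=6: 4, a=7: 2, a=8: 4, a=9: 2; total 30.

30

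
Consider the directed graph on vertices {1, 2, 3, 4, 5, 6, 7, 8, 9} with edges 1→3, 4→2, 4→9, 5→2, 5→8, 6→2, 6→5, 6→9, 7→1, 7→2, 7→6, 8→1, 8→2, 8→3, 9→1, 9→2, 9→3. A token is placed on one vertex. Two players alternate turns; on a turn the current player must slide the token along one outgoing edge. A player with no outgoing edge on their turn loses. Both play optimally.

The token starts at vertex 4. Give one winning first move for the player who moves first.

Move to 2.

Classify positions by backward induction: terminal positions (no move available) are L. From any other position, the mover wins iff some move reaches an L.
Every edge goes from a vertex to one that appears earlier in the order 3, 2, 1, 8, 9, 5, 6, 7, 4, so processing vertices in that order labels each vertex after all of its successors.
3: no outgoing edge → L
2: no outgoing edge → L
1: W (go to 3, an L position)
8: W (go to 2, an L position)
9: W (go to 2, an L position)
5: W (go to 2, an L position)
6: W (go to 2, an L position)
7: W (go to 2, an L position)
4: W (go to 2, an L position)
From 4, the L positions reachable in one move are: 2.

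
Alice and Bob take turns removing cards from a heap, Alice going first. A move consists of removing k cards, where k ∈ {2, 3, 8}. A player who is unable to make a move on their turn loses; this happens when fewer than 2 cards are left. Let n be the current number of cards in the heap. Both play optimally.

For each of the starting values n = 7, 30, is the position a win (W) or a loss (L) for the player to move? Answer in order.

7: W, 30: L

Build the W/L table. Terminal = L. A non-terminal position is W if it has a move to some L; otherwise it is L.
n=0: no move → L
n=1: no move → L
n=2: W (go to 0, an L position)
n=3: W (go to 1, an L position)
n=4: W (go to 1, an L position)
n=5: L (options 3(W), 2(W) are all W)
n=6: L (options 4(W), 3(W) are all W)
n=7: W (go to 5, an L position)
n=8: W (go to 6, an L position)
n=9: W (go to 6, an L position)
n=10: L (options 8(W), 7(W), 2(W) are all W)
n=11: L (options 9(W), 8(W), 3(W) are all W)
n=12: W (go to 10, an L position)
n=13: W (go to 11, an L position)
n=14: W (go to 11, an L position)
n=15: L (options 13(W), 12(W), 7(W) are all W)
n=16: L (options 14(W), 13(W), 8(W) are all W)
n=17: W (go to 15, an L position)
n=18: W (go to 16, an L position)
n=19: W (go to 16, an L position)
n=20: L (options 18(W), 17(W), 12(W) are all W)
n=21: L (options 19(W), 18(W), 13(W) are all W)
n=22: W (go to 20, an L position)
n=23: W (go to 21, an L position)
n=24: W (go to 21, an L position)
n=25: L (options 23(W), 22(W), 17(W) are all W)
n=26: L (options 24(W), 23(W), 18(W) are all W)
n=27: W (go to 25, an L position)
n=28: W (go to 26, an L position)
n=29: W (go to 26, an L position)
n=30: L (options 28(W), 27(W), 22(W) are all W)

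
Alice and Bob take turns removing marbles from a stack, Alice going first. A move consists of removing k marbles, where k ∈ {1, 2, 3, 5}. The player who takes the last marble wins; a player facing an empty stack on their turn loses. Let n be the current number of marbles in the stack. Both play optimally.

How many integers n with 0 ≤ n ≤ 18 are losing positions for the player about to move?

5

Label each position W (a win for the player to move) or L (a loss). A position with no legal move is L; any other position is W exactly when some move reaches an L, and L when every move reaches a W.
n=0: no move → L
n=1: W (go to 0, an L position)
n=2: W (go to 0, an L position)
n=3: W (go to 0, an L position)
n=4: L (options 3(W), 2(W), 1(W) are all W)
n=5: W (go to 4, an L position)
n=6: W (go to 4, an L position)
n=7: W (go to 4, an L position)
n=8: L (options 7(W), 6(W), 5(W), 3(W) are all W)
n=9: W (go to 8, an L position)
n=10: W (go to 8, an L position)
n=11: W (go to 8, an L position)
n=12: L (options 11(W), 10(W), 9(W), 7(W) are all W)
n=13: W (go to 12, an L position)
n=14: W (go to 12, an L position)
n=15: W (go to 12, an L position)
n=16: L (options 15(W), 14(W), 13(W), 11(W) are all W)
n=17: W (go to 16, an L position)
n=18: W (go to 16, an L position)
L entries with 0 ≤ n ≤ 18: n = 0, 4, 8, 12, 16; that makes 5.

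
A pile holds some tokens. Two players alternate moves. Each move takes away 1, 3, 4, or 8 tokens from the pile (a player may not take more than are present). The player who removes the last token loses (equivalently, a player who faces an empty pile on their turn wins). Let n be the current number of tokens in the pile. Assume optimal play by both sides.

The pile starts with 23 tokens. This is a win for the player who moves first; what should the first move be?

Build the W/L table. Terminal = W. A non-terminal position is W if it has a move to some L; otherwise it is L.
n=0: no move; the opponent has just taken the last token and therefore loses → W
n=1: only reaches 0(W), which is W → L
n=2: reaches L-position 1 → W
n=3: only reaches 2(W), 0(W), all W → L
n=4: reaches L-position 3 → W
n=5: reaches L-position 1 → W
n=6: reaches L-position 3 → W
n=7: reaches L-position 3 → W
n=8: only reaches 7(W), 5(W), 4(W), 0(W), all W → L
n=9: reaches L-position 8 → W
n=10: only reaches 9(W), 7(W), 6(W), 2(W), all W → L
n=11: reaches L-position 10 → W
n=12: reaches L-position 8 → W
n=13: reaches L-position 10 → W
n=14: reaches L-position 10 → W
n=15: only reaches 14(W), 12(W), 11(W), 7(W), all W → L
n=16: reaches L-position 15 → W
n=17: only reaches 16(W), 14(W), 13(W), 9(W), all W → L
n=18: reaches L-position 17 → W
n=19: reaches L-position 15 → W
n=20: reaches L-position 17 → W
n=21: reaches L-position 17 → W
n=22: only reaches 21(W), 19(W), 18(W), 14(W), all W → L
n=23: reaches L-position 22 → W
From 23, the L positions reachable in one move are: 22, 15. Any move reaching one of these is winning.

Remove 1, leaving 22.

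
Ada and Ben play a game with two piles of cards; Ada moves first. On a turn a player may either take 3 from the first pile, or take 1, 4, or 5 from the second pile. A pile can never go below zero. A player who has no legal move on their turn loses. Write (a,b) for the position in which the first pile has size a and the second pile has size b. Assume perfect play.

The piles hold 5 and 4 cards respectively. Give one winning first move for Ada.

Move to (5,3).

Positions with no move are L. A position that does have a move is losing for the player to move precisely when every available move leads to a winning position for the opponent. Fill in the labels:
No move ever increases a pile, so every position that can arise here has a ≤ 5 and b ≤ 4; it is enough to label the cells with 0 ≤ a ≤ 5 and 0 ≤ b ≤ 4.
Every move lowers a or b (never raises either), so fill the grid row by row in increasing a, and left to right within a row: each cell's successors are then already labelled.
      b=0  b=1  b=2  b=3  b=4
a=0:    L    W    L    W    W
a=1:    L    W    L    W    W
a=2:    L    W    L    W    W
a=3:    W    L    W    L    W
a=4:    W    L    W    L    W
a=5:    W    L    W    L    W
Cells with no legal move (terminal, hence L): (0,0), (1,0), (2,0).
The remaining L cells, each justified by listing all of its moves:
(0,2): L (sole option (0,1)(W) is W)
(1,2): L (sole option (1,1)(W) is W)
(2,2): L (sole option (2,1)(W) is W)
(3,1): L (options (0,1)(W), (3,0)(W) are all W)
(3,3): L (options (0,3)(W), (3,2)(W) are all W)
(4,1): L (options (1,1)(W), (4,0)(W) are all W)
(4,3): L (options (1,3)(W), (4,2)(W) are all W)
(5,1): L (options (2,1)(W), (5,0)(W) are all W)
(5,3): L (options (2,3)(W), (5,2)(W) are all W)
Every other cell has at least one move into one of the L cells above, so it is W.
From (5,4), the L positions reachable in one move are: (5,3).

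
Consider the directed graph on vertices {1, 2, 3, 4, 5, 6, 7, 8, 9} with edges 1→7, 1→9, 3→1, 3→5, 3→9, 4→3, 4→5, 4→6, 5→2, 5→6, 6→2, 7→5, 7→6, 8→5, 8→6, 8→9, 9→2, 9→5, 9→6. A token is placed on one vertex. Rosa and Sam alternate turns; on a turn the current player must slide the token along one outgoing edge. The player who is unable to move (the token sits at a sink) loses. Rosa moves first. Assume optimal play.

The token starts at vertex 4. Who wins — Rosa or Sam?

Rosa wins.

Classify positions by backward induction: terminal positions (no move available) are L. From any other position, the mover wins iff some move reaches an L.
Every edge goes from a vertex to one that appears earlier in the order 2, 6, 5, 9, 7, 1, 3, 8, 4, so processing vertices in that order labels each vertex after all of its successors.
2: no outgoing edge → L
6: →2(L), so W
5: →2(L), so W
9: →2(L), so W
7: →5(W), 6(W) — all W, so L
1: →7(L), so W
3: →1(W), 9(W), 5(W) — all W, so L
8: →9(W), 5(W), 6(W) — all W, so L
4: →3(L), so W
The starting position 4 is W: Rosa should move to 3, handing over an L position.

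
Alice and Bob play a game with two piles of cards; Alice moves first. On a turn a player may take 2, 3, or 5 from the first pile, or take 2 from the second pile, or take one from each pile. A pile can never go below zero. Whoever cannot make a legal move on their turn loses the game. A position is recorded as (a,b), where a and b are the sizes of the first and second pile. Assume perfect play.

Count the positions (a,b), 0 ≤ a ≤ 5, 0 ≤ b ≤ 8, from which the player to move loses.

Classify positions by backward induction: terminal positions (no move available) are L. From any other position, the mover wins iff some move reaches an L.
Every move lowers a or b (never raises either), so fill the grid row by row in increasing a, and left to right within a row: each cell's successors are then already labelled.
      b=0  b=1  b=2  b=3  b=4  b=5  b=6  b=7  b=8
a=0:    L    L    W    W    L    L    W    W    L
a=1:    L    W    W    L    L    W    W    L    L
a=2:    W    W    L    L    W    W    L    L    W
a=3:    W    W    L    W    W    W    L    W    W
a=4:    W    L    W    W    W    L    W    W    W
a=5:    W    W    W    W    W    W    W    W    W
Cells with no legal move (terminal, hence L): (0,0), (0,1), (1,0).
The remaining L cells, each justified by listing all of its moves:
(0,4): the only move is to (0,2)(W), a W ⇒ L
(0,5): the only move is to (0,3)(W), a W ⇒ L
(0,8): the only move is to (0,6)(W), a W ⇒ L
(1,3): moves to (1,1)(W), (0,2)(W); every one is W ⇒ L
(1,4): moves to (1,2)(W), (0,3)(W); every one is W ⇒ L
(1,7): moves to (1,5)(W), (0,6)(W); every one is W ⇒ L
(1,8): moves to (1,6)(W), (0,7)(W); every one is W ⇒ L
(2,2): moves to (0,2)(W), (2,0)(W), (1,1)(W); every one is W ⇒ L
(2,3): moves to (0,3)(W), (2,1)(W), (1,2)(W); every one is W ⇒ L
(2,6): moves to (0,6)(W), (2,4)(W), (1,5)(W); every one is W ⇒ L
(2,7): moves to (0,7)(W), (2,5)(W), (1,6)(W); every one is W ⇒ L
(3,2): moves to (1,2)(W), (0,2)(W), (3,0)(W), (2,1)(W); every one is W ⇒ L
(3,6): moves to (1,6)(W), (0,6)(W), (3,4)(W), (2,5)(W); every one is W ⇒ L
(4,1): moves to (2,1)(W), (1,1)(W), (3,0)(W); every one is W ⇒ L
(4,5): moves to (2,5)(W), (1,5)(W), (4,3)(W), (3,4)(W); every one is W ⇒ L
Every other cell has at least one move into one of the L cells above, so it is W.
L cells per row: a=0: 5, a=1: 5, a=2: 4, a=3: 2, a=4: 2, a=5: 0; total 18.

18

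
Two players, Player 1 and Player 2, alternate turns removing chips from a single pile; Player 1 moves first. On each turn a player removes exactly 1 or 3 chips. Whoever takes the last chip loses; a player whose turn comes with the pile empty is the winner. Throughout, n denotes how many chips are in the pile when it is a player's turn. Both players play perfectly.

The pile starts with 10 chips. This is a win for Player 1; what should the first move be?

Remove 1, leaving 9.

Build the W/L table. Terminal = W. A non-terminal position is W if it has a move to some L; otherwise it is L.
n=0: no move; the opponent has just taken the last chip and therefore loses → W
n=1: the only move is to 0(W), a W ⇒ L
n=2: can move to 1, which is L ⇒ W
n=3: moves to 2(W), 0(W); every one is W ⇒ L
n=4: can move to 3, which is L ⇒ W
n=5: moves to 4(W), 2(W); every one is W ⇒ L
n=6: can move to 5, which is L ⇒ W
n=7: moves to 6(W), 4(W); every one is W ⇒ L
n=8: can move to 7, which is L ⇒ W
n=9: moves to 8(W), 6(W); every one is W ⇒ L
n=10: can move to 9, which is L ⇒ W
From 10, the L positions reachable in one move are: 9, 7. Any move reaching one of these is winning.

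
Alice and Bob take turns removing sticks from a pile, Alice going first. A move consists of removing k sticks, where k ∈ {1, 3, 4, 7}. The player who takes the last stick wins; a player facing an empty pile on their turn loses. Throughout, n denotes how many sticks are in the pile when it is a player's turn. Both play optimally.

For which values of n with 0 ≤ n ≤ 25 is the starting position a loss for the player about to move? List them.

Classify positions by backward induction: terminal positions (no move available) are L. From any other position, the mover wins iff some move reaches an L.
n=0: no move → L
n=1: reaches L-position 0 → W
n=2: only reaches 1(W), which is W → L
n=3: reaches L-position 2 → W
n=4: reaches L-position 0 → W
n=5: reaches L-position 2 → W
n=6: reaches L-position 2 → W
n=7: reaches L-position 0 → W
n=8: only reaches 7(W), 5(W), 4(W), 1(W), all W → L
n=9: reaches L-position 8 → W
n=10: only reaches 9(W), 7(W), 6(W), 3(W), all W → L
n=11: reaches L-position 10 → W
n=12: reaches L-position 8 → W
n=13: reaches L-position 10 → W
n=14: reaches L-position 10 → W
n=15: reaches L-position 8 → W
n=16: only reaches 15(W), 13(W), 12(W), 9(W), all W → L
n=17: reaches L-position 16 → W
n=18: only reaches 17(W), 15(W), 14(W), 11(W), all W → L
n=19: reaches L-position 18 → W
n=20: reaches L-position 16 → W
n=21: reaches L-position 18 → W
n=22: reaches L-position 18 → W
n=23: reaches L-position 16 → W
n=24: only reaches 23(W), 21(W), 20(W), 17(W), all W → L
n=25: reaches L-position 24 → W
Reading off the rows marked L gives the requested list; there are 7 such values of n.

0, 2, 8, 10, 16, 18, 24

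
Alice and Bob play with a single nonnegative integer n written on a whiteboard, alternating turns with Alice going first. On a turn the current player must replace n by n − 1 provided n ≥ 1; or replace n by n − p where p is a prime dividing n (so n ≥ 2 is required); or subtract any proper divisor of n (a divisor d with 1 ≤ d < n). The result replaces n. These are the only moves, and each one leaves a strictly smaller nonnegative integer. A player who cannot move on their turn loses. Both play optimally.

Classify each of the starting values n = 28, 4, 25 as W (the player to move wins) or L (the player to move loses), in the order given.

Positions with no move are L. A position that does have a move is losing for the player to move precisely when every available move leads to a winning position for the opponent. Fill in the labels:
n=0: no move → L
n=1: W (go to 0, an L position)
n=2: W (go to 0, an L position)
n=3: W (go to 0, an L position)
n=4: L (options 2(W), 3(W) are all W)
n=5: W (go to 0, an L position)
n=6: W (go to 4, an L position)
n=7: W (go to 0, an L position)
n=8: W (go to 4, an L position)
n=9: L (options 6(W), 8(W) are all W)
n=10: W (go to 9, an L position)
n=11: W (go to 0, an L position)
n=12: W (go to 9, an L position)
n=13: W (go to 0, an L position)
n=14: L (options 7(W), 12(W), 13(W) are all W)
n=15: W (go to 14, an L position)
n=16: W (go to 14, an L position)
n=17: W (go to 0, an L position)
n=18: W (go to 9, an L position)
n=19: W (go to 0, an L position)
n=20: L (options 10(W), 15(W), 16(W), 18(W), 19(W) are all W)
n=21: W (go to 14, an L position)
n=22: W (go to 20, an L position)
n=23: W (go to 0, an L position)
n=24: W (go to 20, an L position)
n=25: W (go to 20, an L position)
n=26: L (options 13(W), 24(W), 25(W) are all W)
n=27: W (go to 26, an L position)
n=28: W (go to 14, an L position)

28: W, 4: L, 25: W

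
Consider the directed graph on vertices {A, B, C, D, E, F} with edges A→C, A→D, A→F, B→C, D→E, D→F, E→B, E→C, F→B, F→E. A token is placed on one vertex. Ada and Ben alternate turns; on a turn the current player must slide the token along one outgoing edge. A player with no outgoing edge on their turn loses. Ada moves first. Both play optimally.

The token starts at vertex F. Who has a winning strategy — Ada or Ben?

Ben wins.

Positions with no move are L. A position that does have a move is losing for the player to move precisely when every available move leads to a winning position for the opponent. Fill in the labels:
Every edge goes from a vertex to one that appears earlier in the order C, B, E, F, D, A, so processing vertices in that order labels each vertex after all of its successors.
C: no outgoing edge → L
B: W (go to C, an L position)
E: W (go to C, an L position)
F: L (options E(W), B(W) are all W)
D: W (go to F, an L position)
A: W (go to F, an L position)
The starting position F is L: whatever Ada does, the opponent receives a W position.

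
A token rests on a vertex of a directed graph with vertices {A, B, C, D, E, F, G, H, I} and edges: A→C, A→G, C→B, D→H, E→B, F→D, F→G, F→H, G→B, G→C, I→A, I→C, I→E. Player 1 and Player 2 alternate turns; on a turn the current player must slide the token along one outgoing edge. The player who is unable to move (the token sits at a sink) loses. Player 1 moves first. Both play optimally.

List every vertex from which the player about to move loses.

A, B, H

Positions with no move are L. A position that does have a move is losing for the player to move precisely when every available move leads to a winning position for the opponent. Fill in the labels:
Every edge goes from a vertex to one that appears earlier in the order H, B, C, G, A, D, E, F, I, so processing vertices in that order labels each vertex after all of its successors.
H: no outgoing edge → L
B: no outgoing edge → L
C: reaches L-position B → W
G: reaches L-position B → W
A: only reaches G(W), C(W), all W → L
D: reaches L-position H → W
E: reaches L-position B → W
F: reaches L-position H → W
I: reaches L-position A → W
The losing starting vertices are exactly the entries labelled L in this table (3 of them).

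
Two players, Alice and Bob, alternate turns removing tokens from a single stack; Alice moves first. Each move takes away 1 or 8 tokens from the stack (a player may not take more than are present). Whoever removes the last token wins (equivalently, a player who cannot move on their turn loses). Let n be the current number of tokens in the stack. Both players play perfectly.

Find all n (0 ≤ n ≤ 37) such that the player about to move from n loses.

0, 2, 4, 6, 9, 11, 13, 15, 18, 20, 22, 24, 27, 29, 31, 33, 36

Use the standard recursion: the mover loses at a terminal position; elsewhere, the mover wins exactly when some move hands the opponent an L position.
n=0: no move → L
n=1: →0(L), so W
n=2: →1(W) only, which is W, so L
n=3: →2(L), so W
n=4: →3(W) only, which is W, so L
n=5: →4(L), so W
n=6: →5(W) only, which is W, so L
n=7: →6(L), so W
n=8: →0(L), so W
n=9: →8(W), 1(W) — all W, so L
n=10: →9(L), so W
n=11: →10(W), 3(W) — all W, so L
n=12: →11(L), so W
n=13: →12(W), 5(W) — all W, so L
n=14: →13(L), so W
n=15: →14(W), 7(W) — all W, so L
n=16: →15(L), so W
n=17: →9(L), so W
n=18: →17(W), 10(W) — all W, so L
n=19: →18(L), so W
n=20: →19(W), 12(W) — all W, so L
n=21: →20(L), so W
n=22: →21(W), 14(W) — all W, so L
n=23: →22(L), so W
n=24: →23(W), 16(W) — all W, so L
n=25: →24(L), so W
n=26: →18(L), so W
n=27: →26(W), 19(W) — all W, so L
n=28: →27(L), so W
n=29: →28(W), 21(W) — all W, so L
n=30: →29(L), so W
n=31: →30(W), 23(W) — all W, so L
n=32: →31(L), so W
n=33: →32(W), 25(W) — all W, so L
n=34: →33(L), so W
n=35: →27(L), so W
n=36: →35(W), 28(W) — all W, so L
n=37: →36(L), so W
Reading off the rows marked L gives the requested list; there are 17 such values of n.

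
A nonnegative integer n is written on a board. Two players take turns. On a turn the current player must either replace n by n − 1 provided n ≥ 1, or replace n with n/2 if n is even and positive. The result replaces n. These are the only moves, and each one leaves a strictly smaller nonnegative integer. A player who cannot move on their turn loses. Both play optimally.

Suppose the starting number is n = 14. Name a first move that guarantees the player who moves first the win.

Compute win/loss labels from the base case upward. A position with no move is L. Any other position is W if it can reach an L in one move, else L.
n=0: no move → L
n=1: reaches L-position 0 → W
n=2: only reaches 1(W), which is W → L
n=3: reaches L-position 2 → W
n=4: reaches L-position 2 → W
n=5: only reaches 4(W), which is W → L
n=6: reaches L-position 5 → W
n=7: only reaches 6(W), which is W → L
n=8: reaches L-position 7 → W
n=9: only reaches 8(W), which is W → L
n=10: reaches L-position 5 → W
n=11: only reaches 10(W), which is W → L
n=12: reaches L-position 11 → W
n=13: only reaches 12(W), which is W → L
n=14: reaches L-position 7 → W
From 14, the L positions reachable in one move are: 7, 13. Any move reaching one of these is winning.

Move to 7.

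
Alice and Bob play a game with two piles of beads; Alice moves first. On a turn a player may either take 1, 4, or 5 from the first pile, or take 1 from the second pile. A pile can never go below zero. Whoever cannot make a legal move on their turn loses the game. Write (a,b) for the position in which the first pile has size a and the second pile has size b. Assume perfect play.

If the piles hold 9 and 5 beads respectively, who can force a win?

Build the W/L table. Terminal = L. A non-terminal position is W if it has a move to some L; otherwise it is L.
No move ever increases a pile, so every position that can arise here has a ≤ 9 and b ≤ 5; it is enough to label the cells with 0 ≤ a ≤ 9 and 0 ≤ b ≤ 5.
Every move lowers a or b (never raises either), so fill the grid row by row in increasing a, and left to right within a row: each cell's successors are then already labelled.
      b=0  b=1  b=2  b=3  b=4  b=5
a=0:    L    W    L    W    L    W
a=1:    W    L    W    L    W    L
a=2:    L    W    L    W    L    W
a=3:    W    L    W    L    W    L
a=4:    W    W    W    W    W    W
a=5:    W    W    W    W    W    W
a=6:    W    W    W    W    W    W
a=7:    W    W    W    W    W    W
a=8:    L    W    L    W    L    W
a=9:    W    L    W    L    W    L
Cells with no legal move (terminal, hence L): (0,0).
The remaining L cells, each justified by listing all of its moves:
(0,2): only reaches (0,1)(W), which is W → L
(0,4): only reaches (0,3)(W), which is W → L
(1,1): only reaches (0,1)(W), (1,0)(W), all W → L
(1,3): only reaches (0,3)(W), (1,2)(W), all W → L
(1,5): only reaches (0,5)(W), (1,4)(W), all W → L
(2,0): only reaches (1,0)(W), which is W → L
(2,2): only reaches (1,2)(W), (2,1)(W), all W → L
(2,4): only reaches (1,4)(W), (2,3)(W), all W → L
(3,1): only reaches (2,1)(W), (3,0)(W), all W → L
(3,3): only reaches (2,3)(W), (3,2)(W), all W → L
(3,5): only reaches (2,5)(W), (3,4)(W), all W → L
(8,0): only reaches (7,0)(W), (4,0)(W), (3,0)(W), all W → L
(8,2): only reaches (7,2)(W), (4,2)(W), (3,2)(W), (8,1)(W), all W → L
(8,4): only reaches (7,4)(W), (4,4)(W), (3,4)(W), (8,3)(W), all W → L
(9,1): only reaches (8,1)(W), (5,1)(W), (4,1)(W), (9,0)(W), all W → L
(9,3): only reaches (8,3)(W), (5,3)(W), (4,3)(W), (9,2)(W), all W → L
(9,5): only reaches (8,5)(W), (5,5)(W), (4,5)(W), (9,4)(W), all W → L
Every other cell has at least one move into one of the L cells above, so it is W.
The starting position (9,5) is L: whatever Alice does, the opponent receives a W position.

Bob wins.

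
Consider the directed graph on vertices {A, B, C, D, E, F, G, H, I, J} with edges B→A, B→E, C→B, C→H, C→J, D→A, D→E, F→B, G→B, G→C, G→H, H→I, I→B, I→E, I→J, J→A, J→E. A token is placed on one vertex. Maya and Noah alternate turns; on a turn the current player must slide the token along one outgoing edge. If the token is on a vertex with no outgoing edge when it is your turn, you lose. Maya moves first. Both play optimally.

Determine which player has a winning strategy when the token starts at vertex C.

Use the standard recursion: the mover loses at a terminal position; elsewhere, the mover wins exactly when some move hands the opponent an L position.
Every edge goes from a vertex to one that appears earlier in the order E, A, B, J, I, H, F, C, G, D, so processing vertices in that order labels each vertex after all of its successors.
E: no outgoing edge → L
A: no outgoing edge → L
B: W (go to A, an L position)
J: W (go to A, an L position)
I: W (go to E, an L position)
H: L (sole option I(W) is W)
F: L (sole option B(W) is W)
C: W (go to H, an L position)
G: W (go to H, an L position)
D: W (go to A, an L position)
From C Maya can move to H, reaching an L position.

Maya wins.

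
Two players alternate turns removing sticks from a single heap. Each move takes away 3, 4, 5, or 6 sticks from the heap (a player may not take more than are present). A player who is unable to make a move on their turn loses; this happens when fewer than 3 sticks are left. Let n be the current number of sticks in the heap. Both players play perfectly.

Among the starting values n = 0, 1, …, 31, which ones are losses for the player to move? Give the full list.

0, 1, 2, 9, 10, 11, 18, 19, 20, 27, 28, 29

Build the W/L table. Terminal = L. A non-terminal position is W if it has a move to some L; otherwise it is L.
n=0: no move → L
n=1: no move → L
n=2: no move → L
n=3: →0(L), so W
n=4: →1(L), so W
n=5: →2(L), so W
n=6: →2(L), so W
n=7: →2(L), so W
n=8: →2(L), so W
n=9: →6(W), 5(W), 4(W), 3(W) — all W, so L
n=10: →7(W), 6(W), 5(W), 4(W) — all W, so L
n=11: →8(W), 7(W), 6(W), 5(W) — all W, so L
n=12: →9(L), so W
n=13: →10(L), so W
n=14: →11(L), so W
n=15: →11(L), so W
n=16: →11(L), so W
n=17: →11(L), so W
n=18: →15(W), 14(W), 13(W), 12(W) — all W, so L
n=19: →16(W), 15(W), 14(W), 13(W) — all W, so L
n=20: →17(W), 16(W), 15(W), 14(W) — all W, so L
n=21: →18(L), so W
n=22: →19(L), so W
n=23: →20(L), so W
n=24: →20(L), so W
n=25: →20(L), so W
n=26: →20(L), so W
n=27: →24(W), 23(W), 22(W), 21(W) — all W, so L
n=28: →25(W), 24(W), 23(W), 22(W) — all W, so L
n=29: →26(W), 25(W), 24(W), 23(W) — all W, so L
n=30: →27(L), so W
n=31: →28(L), so W
The losing starting values of n are exactly the entries labelled L in this table (12 of them).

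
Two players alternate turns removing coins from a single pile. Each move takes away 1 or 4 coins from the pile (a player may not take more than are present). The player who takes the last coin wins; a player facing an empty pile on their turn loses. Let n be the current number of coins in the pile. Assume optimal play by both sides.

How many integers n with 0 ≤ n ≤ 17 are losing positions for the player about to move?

8

Use the standard recursion: the mover loses at a terminal position; elsewhere, the mover wins exactly when some move hands the opponent an L position.
n=0: no move → L
n=1: →0(L), so W
n=2: →1(W) only, which is W, so L
n=3: →2(L), so W
n=4: →0(L), so W
n=5: →4(W), 1(W) — all W, so L
n=6: →5(L), so W
n=7: →6(W), 3(W) — all W, so L
n=8: →7(L), so W
n=9: →5(L), so W
n=10: →9(W), 6(W) — all W, so L
n=11: →10(L), so W
n=12: →11(W), 8(W) — all W, so L
n=13: →12(L), so W
n=14: →10(L), so W
n=15: →14(W), 11(W) — all W, so L
n=16: →15(L), so W
n=17: →16(W), 13(W) — all W, so L
L entries with 0 ≤ n ≤ 17: n = 0, 2, 5, 7, 10, 12, 15, 17; that makes 8.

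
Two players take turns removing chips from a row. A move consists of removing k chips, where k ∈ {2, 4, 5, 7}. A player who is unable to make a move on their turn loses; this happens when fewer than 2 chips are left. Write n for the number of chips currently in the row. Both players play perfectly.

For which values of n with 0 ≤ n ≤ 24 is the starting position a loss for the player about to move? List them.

Compute win/loss labels from the base case upward. A position with no move is L. Any other position is W if it can reach an L in one move, else L.
n=0: no move → L
n=1: no move → L
n=2: W (go to 0, an L position)
n=3: W (go to 1, an L position)
n=4: W (go to 0, an L position)
n=5: W (go to 1, an L position)
n=6: W (go to 1, an L position)
n=7: W (go to 0, an L position)
n=8: W (go to 1, an L position)
n=9: L (options 7(W), 5(W), 4(W), 2(W) are all W)
n=10: L (options 8(W), 6(W), 5(W), 3(W) are all W)
n=11: W (go to 9, an L position)
n=12: W (go to 10, an L position)
n=13: W (go to 9, an L position)
n=14: W (go to 10, an L position)
n=15: W (go to 10, an L position)
n=16: W (go to 9, an L position)
n=17: W (go to 10, an L position)
n=18: L (options 16(W), 14(W), 13(W), 11(W) are all W)
n=19: L (options 17(W), 15(W), 14(W), 12(W) are all W)
n=20: W (go to 18, an L position)
n=21: W (go to 19, an L position)
n=22: W (go to 18, an L position)
n=23: W (go to 19, an L position)
n=24: W (go to 19, an L position)
Reading off the rows marked L gives the requested list; there are 6 such values of n.

0, 1, 9, 10, 18, 19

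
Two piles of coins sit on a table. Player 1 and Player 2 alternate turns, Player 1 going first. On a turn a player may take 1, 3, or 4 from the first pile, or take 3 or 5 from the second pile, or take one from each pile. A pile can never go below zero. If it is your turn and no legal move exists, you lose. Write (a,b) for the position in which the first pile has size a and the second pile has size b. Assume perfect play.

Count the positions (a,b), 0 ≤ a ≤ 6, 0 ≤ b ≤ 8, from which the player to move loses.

Positions with no move are L. A position that does have a move is losing for the player to move precisely when every available move leads to a winning position for the opponent. Fill in the labels:
Every move lowers a or b (never raises either), so fill the grid row by row in increasing a, and left to right within a row: each cell's successors are then already labelled.
      b=0  b=1  b=2  b=3  b=4  b=5  b=6  b=7  b=8
a=0:    L    L    L    W    W    W    W    W    L
a=1:    W    W    W    W    L    L    L    W    W
a=2:    L    L    L    W    W    W    W    W    L
a=3:    W    W    W    W    L    L    L    W    W
a=4:    W    W    W    L    W    W    W    W    W
a=5:    W    W    W    W    W    W    W    L    W
a=6:    W    W    W    L    W    W    W    W    W
Cells with no legal move (terminal, hence L): (0,0), (0,1), (0,2).
The remaining L cells, each justified by listing all of its moves:
(0,8): L (options (0,5)(W), (0,3)(W) are all W)
(1,4): L (options (0,4)(W), (1,1)(W), (0,3)(W) are all W)
(1,5): L (options (0,5)(W), (1,2)(W), (1,0)(W), (0,4)(W) are all W)
(1,6): L (options (0,6)(W), (1,3)(W), (1,1)(W), (0,5)(W) are all W)
(2,0): L (sole option (1,0)(W) is W)
(2,1): L (options (1,1)(W), (1,0)(W) are all W)
(2,2): L (options (1,2)(W), (1,1)(W) are all W)
(2,8): L (options (1,8)(W), (2,5)(W), (2,3)(W), (1,7)(W) are all W)
(3,4): L (options (2,4)(W), (0,4)(W), (3,1)(W), (2,3)(W) are all W)
(3,5): L (options (2,5)(W), (0,5)(W), (3,2)(W), (3,0)(W), (2,4)(W) are all W)
(3,6): L (options (2,6)(W), (0,6)(W), (3,3)(W), (3,1)(W), (2,5)(W) are all W)
(4,3): L (options (3,3)(W), (1,3)(W), (0,3)(W), (4,0)(W), (3,2)(W) are all W)
(5,7): L (options (4,7)(W), (2,7)(W), (1,7)(W), (5,4)(W), (5,2)(W), (4,6)(W) are all W)
(6,3): L (options (5,3)(W), (3,3)(W), (2,3)(W), (6,0)(W), (5,2)(W) are all W)
Every other cell has at least one move into one of the L cells above, so it is W.
L cells per row: a=0: 4, a=1: 3, a=2: 4, a=3: 3, a=4: 1, a=5: 1, a=6: 1; total 17.

17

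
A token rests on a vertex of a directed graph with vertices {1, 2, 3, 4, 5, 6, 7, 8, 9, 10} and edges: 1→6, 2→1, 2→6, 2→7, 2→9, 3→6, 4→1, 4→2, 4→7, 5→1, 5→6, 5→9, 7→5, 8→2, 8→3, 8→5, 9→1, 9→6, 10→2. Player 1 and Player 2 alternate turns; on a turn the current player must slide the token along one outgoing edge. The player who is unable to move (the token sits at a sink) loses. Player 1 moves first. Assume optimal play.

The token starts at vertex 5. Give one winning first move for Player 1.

Label each position W (a win for the player to move) or L (a loss). A position with no legal move is L; any other position is W exactly when some move reaches an L, and L when every move reaches a W.
Every edge goes from a vertex to one that appears earlier in the order 6, 1, 9, 5, 7, 2, 3, 8, 10, 4, so processing vertices in that order labels each vertex after all of its successors.
6: no outgoing edge → L
1: reaches L-position 6 → W
9: reaches L-position 6 → W
5: reaches L-position 6 → W
7: only reaches 5(W), which is W → L
2: reaches L-position 7 → W
3: reaches L-position 6 → W
8: only reaches 3(W), 2(W), 5(W), all W → L
10: only reaches 2(W), which is W → L
4: reaches L-position 7 → W
From 5, the L positions reachable in one move are: 6.

Move to 6.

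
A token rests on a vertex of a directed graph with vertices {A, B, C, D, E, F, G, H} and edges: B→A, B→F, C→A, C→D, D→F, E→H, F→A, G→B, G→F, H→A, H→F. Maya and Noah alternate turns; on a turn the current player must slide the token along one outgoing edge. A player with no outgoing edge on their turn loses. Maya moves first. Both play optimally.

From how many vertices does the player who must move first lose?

Label each position W (a win for the player to move) or L (a loss). A position with no legal move is L; any other position is W exactly when some move reaches an L, and L when every move reaches a W.
Every edge goes from a vertex to one that appears earlier in the order A, F, B, D, G, C, H, E, so processing vertices in that order labels each vertex after all of its successors.
A: no outgoing edge → L
F: W (go to A, an L position)
B: W (go to A, an L position)
D: L (sole option F(W) is W)
G: L (options B(W), F(W) are all W)
C: W (go to D, an L position)
H: W (go to A, an L position)
E: L (sole option H(W) is W)
The L vertices are A, D, E, G; that is 4 in all.

4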